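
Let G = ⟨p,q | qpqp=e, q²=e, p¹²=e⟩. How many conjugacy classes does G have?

The conjugacy classes (representative and size) are:
  [e] (size 1), [p¹¹] (size 2), [p²] (size 2), [p⁹] (size 2), [p⁴] (size 2), [p⁵] (size 2), [p⁶] (size 1), [q] (size 6), [pq] (size 6).
Class equation: 1 + 2 + 2 + 2 + 2 + 2 + 1 + 6 + 6 = 24 = |G|. So G has 9 conjugacy classes.

Answer: 9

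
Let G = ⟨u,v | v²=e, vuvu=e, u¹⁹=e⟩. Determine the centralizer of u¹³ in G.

⟨u¹³⟩ ⊆ C_G(u¹³) since powers of u¹³ commute with u¹³; so |C_G(u¹³)| ≥ |⟨u¹³⟩| = 19.
By orbit–stabilizer, |C_G(u¹³)| = |G| / |conj. class of u¹³| = 38 / 2 = 19.
The 19 elements commuting with u¹³ are {e, u, u², u³, u⁴, u⁵, u⁶, u⁷, u⁸, u⁹, u¹⁰, u¹¹, u¹², u¹³, u¹⁴, u¹⁵, u¹⁶, u¹⁷, u¹⁸}.

Answer: {e, u, u², u³, u⁴, u⁵, u⁶, u⁷, u⁸, u⁹, u¹⁰, u¹¹, u¹², u¹³, u¹⁴, u¹⁵, u¹⁶, u¹⁷, u¹⁸}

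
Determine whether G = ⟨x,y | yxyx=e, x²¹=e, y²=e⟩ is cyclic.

Every cyclic group is abelian. But x·y = xy while y·x = x²⁰y, so x·y ≠ y·x and G is not abelian. Hence G is not cyclic.

Answer: No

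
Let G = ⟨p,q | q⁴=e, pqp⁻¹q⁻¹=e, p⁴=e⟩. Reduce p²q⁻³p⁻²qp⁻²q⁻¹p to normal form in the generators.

Multiply left to right, reducing at each step:
  (p²) · q⁻³ = p²q
  (p²q) · p⁻² = q
  q · q = q²
  (q²) · p⁻² = p²q²
  (p²q²) · q⁻¹ = p²q
  (p²q) · p = p³q

Answer: p³q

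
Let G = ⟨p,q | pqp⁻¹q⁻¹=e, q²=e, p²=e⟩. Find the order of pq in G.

Compute successive powers until reaching e:
  (pq)¹ = pq, (pq)² = e.
The smallest positive k with (pq)ᵏ = e is 2.

Answer: 2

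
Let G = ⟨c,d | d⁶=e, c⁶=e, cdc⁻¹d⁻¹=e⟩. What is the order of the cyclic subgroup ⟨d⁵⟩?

|⟨d⁵⟩| equals the order of d⁵. Compute successive powers until reaching e:
  (d⁵)¹ = d⁵, (d⁵)² = d⁴, (d⁵)³ = d³, (d⁵)⁴ = d², (d⁵)⁵ = d, (d⁵)⁶ = e.
The smallest positive k with (d⁵)ᵏ = e is 6, so |⟨d⁵⟩| = 6.

Answer: 6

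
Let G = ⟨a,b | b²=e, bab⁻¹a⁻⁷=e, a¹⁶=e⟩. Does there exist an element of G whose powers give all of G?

Every cyclic group is abelian. But a·b = ab while b·a = a⁷b, so a·b ≠ b·a and G is not abelian. Hence G is not cyclic.

Answer: No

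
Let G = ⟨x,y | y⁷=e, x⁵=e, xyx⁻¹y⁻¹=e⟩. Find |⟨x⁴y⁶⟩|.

|⟨x⁴y⁶⟩| equals the order of x⁴y⁶. Compute successive powers until reaching e:
  (x⁴y⁶)¹ = x⁴y⁶, (x⁴y⁶)² = x³y⁵, (x⁴y⁶)³ = x²y⁴, (x⁴y⁶)⁴ = xy³, (x⁴y⁶)⁵ = y², (x⁴y⁶)⁶ = x⁴y, (x⁴y⁶)⁷ = x³, (x⁴y⁶)⁸ = x²y⁶, (x⁴y⁶)⁹ = xy⁵, (x⁴y⁶)¹⁰ = y⁴, (x⁴y⁶)¹¹ = x⁴y³, (x⁴y⁶)¹² = x³y², (x⁴y⁶)¹³ = x²y, (x⁴y⁶)¹⁴ = x, (x⁴y⁶)¹⁵ = y⁶, (x⁴y⁶)¹⁶ = x⁴y⁵, (x⁴y⁶)¹⁷ = x³y⁴, (x⁴y⁶)¹⁸ = x²y³, (x⁴y⁶)¹⁹ = xy², (x⁴y⁶)²⁰ = y, (x⁴y⁶)²¹ = x⁴, (x⁴y⁶)²² = x³y⁶, (x⁴y⁶)²³ = x²y⁵, (x⁴y⁶)²⁴ = xy⁴, (x⁴y⁶)²⁵ = y³, (x⁴y⁶)²⁶ = x⁴y², (x⁴y⁶)²⁷ = x³y, (x⁴y⁶)²⁸ = x², (x⁴y⁶)²⁹ = xy⁶, (x⁴y⁶)³⁰ = y⁵, (x⁴y⁶)³¹ = x⁴y⁴, (x⁴y⁶)³² = x³y³, (x⁴y⁶)³³ = x²y², (x⁴y⁶)³⁴ = xy, (x⁴y⁶)³⁵ = e.
The smallest positive k with (x⁴y⁶)ᵏ = e is 35, so |⟨x⁴y⁶⟩| = 35.

Answer: 35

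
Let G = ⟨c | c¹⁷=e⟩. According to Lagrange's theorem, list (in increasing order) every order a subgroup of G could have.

|G| = 17 = 17. By Lagrange's theorem the order of any subgroup divides 17; the divisors of 17 are 1, 17.

Answer: 1, 17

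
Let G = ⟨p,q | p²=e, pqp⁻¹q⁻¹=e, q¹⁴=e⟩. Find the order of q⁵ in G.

Compute successive powers until reaching e:
  (q⁵)¹ = q⁵, (q⁵)² = q¹⁰, (q⁵)³ = q, (q⁵)⁴ = q⁶, (q⁵)⁵ = q¹¹, (q⁵)⁶ = q², (q⁵)⁷ = q⁷, (q⁵)⁸ = q¹², (q⁵)⁹ = q³, (q⁵)¹⁰ = q⁸, (q⁵)¹¹ = q¹³, (q⁵)¹² = q⁴, (q⁵)¹³ = q⁹, (q⁵)¹⁴ = e.
The smallest positive k with (q⁵)ᵏ = e is 14.

Answer: 14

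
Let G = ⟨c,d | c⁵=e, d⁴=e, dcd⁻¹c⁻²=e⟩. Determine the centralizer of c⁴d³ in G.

⟨c⁴d³⟩ ⊆ C_G(c⁴d³) since powers of c⁴d³ commute with c⁴d³; so |C_G(c⁴d³)| ≥ |⟨c⁴d³⟩| = 4.
By orbit–stabilizer, |C_G(c⁴d³)| = |G| / |conj. class of c⁴d³| = 20 / 5 = 4.
The 4 elements commuting with c⁴d³ are {e, c²d, cd², c⁴d³}.

Answer: {e, c²d, cd², c⁴d³}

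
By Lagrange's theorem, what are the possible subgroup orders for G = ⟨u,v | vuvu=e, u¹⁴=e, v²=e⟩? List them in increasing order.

|G| = 28 = 2² · 7. By Lagrange's theorem the order of any subgroup divides 28; the divisors of 28 are 1, 2, 4, 7, 14, 28.

Answer: 1, 2, 4, 7, 14, 28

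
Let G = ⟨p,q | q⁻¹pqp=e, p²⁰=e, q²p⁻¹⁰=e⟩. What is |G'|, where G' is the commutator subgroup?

G' = [G, G] is generated by all commutators. The generator-pair commutators are: [p, q] = p².
The subgroup they normally generate is {e, p², p⁴, p⁶, p⁸, p¹⁰, p¹², p¹⁴, p¹⁶, p¹⁸}, of order 10.
Check: |G/G'| = 40/10 = 4 is the order of the abelianisation.

Answer: 10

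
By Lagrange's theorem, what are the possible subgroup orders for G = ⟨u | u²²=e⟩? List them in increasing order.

|G| = 22 = 2 · 11. By Lagrange's theorem the order of any subgroup divides 22; the divisors of 22 are 1, 2, 11, 22.

Answer: 1, 2, 11, 22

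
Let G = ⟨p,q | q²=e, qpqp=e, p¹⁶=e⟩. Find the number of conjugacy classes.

The conjugacy classes (representative and size) are:
  [e] (size 1), [p¹⁵] (size 2), [p²] (size 2), [p³] (size 2), [p¹²] (size 2), [p⁵] (size 2), [p⁶] (size 2), [p⁷] (size 2), [p⁸] (size 1), [p²q] (size 8), [p¹⁵q] (size 8).
Class equation: 1 + 2 + 2 + 2 + 2 + 2 + 2 + 2 + 1 + 8 + 8 = 32 = |G|. So G has 11 conjugacy classes.

Answer: 11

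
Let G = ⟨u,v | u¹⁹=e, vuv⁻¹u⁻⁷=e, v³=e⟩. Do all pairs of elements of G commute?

u·v = uv but v·u = u⁷v, so u·v ≠ v·u and G is not abelian.

Answer: No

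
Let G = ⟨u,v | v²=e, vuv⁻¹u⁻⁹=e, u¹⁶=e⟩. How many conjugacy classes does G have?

The conjugacy classes (representative and size) are:
  [e] (size 1), [u⁹] (size 2), [u²] (size 1), [u³] (size 2), [u⁴] (size 1), [u¹³] (size 2), [u⁶] (size 1), [u¹⁵] (size 2), [u⁸] (size 1), [u¹⁰] (size 1), [u¹²] (size 1), [u¹⁴] (size 1), [v] (size 2), [uv] (size 2), [u²v] (size 2), [u¹¹v] (size 2), [u⁴v] (size 2), [u¹³v] (size 2), [u¹⁴v] (size 2), [u¹⁵v] (size 2).
Class equation: 1 + 2 + 1 + 2 + 1 + 2 + 1 + 2 + 1 + 1 + 1 + 1 + 2 + 2 + 2 + 2 + 2 + 2 + 2 + 2 = 32 = |G|. So G has 20 conjugacy classes.

Answer: 20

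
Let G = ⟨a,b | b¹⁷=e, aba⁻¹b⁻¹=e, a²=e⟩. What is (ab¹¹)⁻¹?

The order of (ab¹¹) is 34 (smallest k with (ab¹¹)ᵏ = e), so (ab¹¹)⁻¹ = (ab¹¹)³³ = ab⁶.
Check: (ab¹¹) · (ab⁶) → (ab¹¹) · a = b¹¹;   (b¹¹) · b⁶ = e, giving e as required.

Answer: ab⁶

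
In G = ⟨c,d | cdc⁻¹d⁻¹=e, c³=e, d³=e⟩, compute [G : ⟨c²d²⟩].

First find ord(c²d²) by computing successive powers:
  (c²d²)¹ = c²d², (c²d²)² = cd, (c²d²)³ = e.
So |⟨c²d²⟩| = ord(c²d²) = 3. With |G| = 9, by Lagrange [G : ⟨c²d²⟩] = 9/3 = 3.

Answer: 3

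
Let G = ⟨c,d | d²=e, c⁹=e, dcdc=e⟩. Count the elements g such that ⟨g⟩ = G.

⟨g⟩ = G would require ord(g) = |G| = 18, but the maximum element order in G is 9 < 18. So G is not cyclic and no single element generates it: the count is 0.

Answer: 0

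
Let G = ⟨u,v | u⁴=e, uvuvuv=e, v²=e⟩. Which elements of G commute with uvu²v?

⟨uvu²v⟩ ⊆ C_G(uvu²v) since powers of uvu²v commute with uvu²v; so |C_G(uvu²v)| ≥ |⟨uvu²v⟩| = 2.
By orbit–stabilizer, |C_G(uvu²v)| = |G| / |conj. class of uvu²v| = 24 / 6 = 4.
The 4 elements commuting with uvu²v are {e, u², uvu²v, u³vu²v}.

Answer: {e, u², uvu²v, u³vu²v}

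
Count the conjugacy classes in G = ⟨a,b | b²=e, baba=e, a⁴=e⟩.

The conjugacy classes (representative and size) are:
  [e] (size 1), [a] (size 2), [a²] (size 1), [a²b] (size 2), [a³b] (size 2).
Class equation: 1 + 2 + 1 + 2 + 2 = 8 = |G|. So G has 5 conjugacy classes.

Answer: 5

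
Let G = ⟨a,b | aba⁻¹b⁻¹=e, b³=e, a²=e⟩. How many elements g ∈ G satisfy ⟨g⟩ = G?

G is cyclic of order 6. An element generates G iff its order is 6, and a cyclic group of order 6 has exactly φ(6) = 2 such elements.

Answer: 2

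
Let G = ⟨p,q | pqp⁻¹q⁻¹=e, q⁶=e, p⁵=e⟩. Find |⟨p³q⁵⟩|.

|⟨p³q⁵⟩| equals the order of p³q⁵. Compute successive powers until reaching e:
  (p³q⁵)¹ = p³q⁵, (p³q⁵)² = pq⁴, (p³q⁵)³ = p⁴q³, (p³q⁵)⁴ = p²q², (p³q⁵)⁵ = q, (p³q⁵)⁶ = p³, (p³q⁵)⁷ = pq⁵, (p³q⁵)⁸ = p⁴q⁴, (p³q⁵)⁹ = p²q³, (p³q⁵)¹⁰ = q², (p³q⁵)¹¹ = p³q, (p³q⁵)¹² = p, (p³q⁵)¹³ = p⁴q⁵, (p³q⁵)¹⁴ = p²q⁴, (p³q⁵)¹⁵ = q³, (p³q⁵)¹⁶ = p³q², (p³q⁵)¹⁷ = pq, (p³q⁵)¹⁸ = p⁴, (p³q⁵)¹⁹ = p²q⁵, (p³q⁵)²⁰ = q⁴, (p³q⁵)²¹ = p³q³, (p³q⁵)²² = pq², (p³q⁵)²³ = p⁴q, (p³q⁵)²⁴ = p², (p³q⁵)²⁵ = q⁵, (p³q⁵)²⁶ = p³q⁴, (p³q⁵)²⁷ = pq³, (p³q⁵)²⁸ = p⁴q², (p³q⁵)²⁹ = p²q, (p³q⁵)³⁰ = e.
The smallest positive k with (p³q⁵)ᵏ = e is 30, so |⟨p³q⁵⟩| = 30.

Answer: 30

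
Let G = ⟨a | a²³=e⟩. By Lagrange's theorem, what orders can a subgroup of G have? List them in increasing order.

|G| = 23 = 23. By Lagrange's theorem the order of any subgroup divides 23; the divisors of 23 are 1, 23.

Answer: 1, 23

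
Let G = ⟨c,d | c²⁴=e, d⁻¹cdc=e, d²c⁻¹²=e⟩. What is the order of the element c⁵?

Compute successive powers until reaching e:
  (c⁵)¹ = c⁵, (c⁵)² = c¹⁰, (c⁵)³ = c¹⁵, (c⁵)⁴ = c²⁰, (c⁵)⁵ = c, (c⁵)⁶ = c⁶, (c⁵)⁷ = c¹¹, (c⁵)⁸ = c¹⁶, (c⁵)⁹ = c²¹, (c⁵)¹⁰ = c², (c⁵)¹¹ = c⁷, (c⁵)¹² = c¹², (c⁵)¹³ = c¹⁷, (c⁵)¹⁴ = c²², (c⁵)¹⁵ = c³, (c⁵)¹⁶ = c⁸, (c⁵)¹⁷ = c¹³, (c⁵)¹⁸ = c¹⁸, (c⁵)¹⁹ = c²³, (c⁵)²⁰ = c⁴, (c⁵)²¹ = c⁹, (c⁵)²² = c¹⁴, (c⁵)²³ = c¹⁹, (c⁵)²⁴ = e.
The smallest positive k with (c⁵)ᵏ = e is 24.

Answer: 24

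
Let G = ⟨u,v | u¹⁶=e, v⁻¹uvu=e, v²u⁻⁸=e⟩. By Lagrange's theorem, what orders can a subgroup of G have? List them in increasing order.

|G| = 32 = 2⁵. By Lagrange's theorem the order of any subgroup divides 32; the divisors of 32 are 1, 2, 4, 8, 16, 32.

Answer: 1, 2, 4, 8, 16, 32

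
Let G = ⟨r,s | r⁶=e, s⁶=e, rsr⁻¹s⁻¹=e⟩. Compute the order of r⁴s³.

Compute successive powers until reaching e:
  (r⁴s³)¹ = r⁴s³, (r⁴s³)² = r², (r⁴s³)³ = s³, (r⁴s³)⁴ = r⁴, (r⁴s³)⁵ = r²s³, (r⁴s³)⁶ = e.
The smallest positive k with (r⁴s³)ᵏ = e is 6.

Answer: 6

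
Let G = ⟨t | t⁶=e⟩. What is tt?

Compute t · t by multiplying left to right and reducing via the relations at each step:
  t · t = t²

Answer: t²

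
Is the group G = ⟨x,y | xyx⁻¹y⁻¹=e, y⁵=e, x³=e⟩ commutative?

Each pair of generators commutes: x·y = xy = y·x. Since the generators pairwise commute, every element of G commutes with every other, so G is abelian.

Answer: Yes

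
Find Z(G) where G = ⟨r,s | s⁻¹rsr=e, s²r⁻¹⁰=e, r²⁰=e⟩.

An element z ∈ Z(G) iff z commutes with every generator.
For example r¹⁰ is central: (r¹⁰)·r = r¹¹ = r·(r¹⁰); (r¹⁰)·s = s⁻¹ = s·(r¹⁰).
Whereas r ∉ Z(G) since r·s = rs ≠ r⁹s⁻¹ = s·r.
Checking each of the 40 elements this way gives Z(G) = {e, r¹⁰}, of order 2.

Answer: {e, r¹⁰}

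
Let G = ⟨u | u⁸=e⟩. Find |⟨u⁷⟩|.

|⟨u⁷⟩| equals the order of u⁷. Compute successive powers until reaching e:
  (u⁷)¹ = u⁷, (u⁷)² = u⁶, (u⁷)³ = u⁵, (u⁷)⁴ = u⁴, (u⁷)⁵ = u³, (u⁷)⁶ = u², (u⁷)⁷ = u, (u⁷)⁸ = e.
The smallest positive k with (u⁷)ᵏ = e is 8, so |⟨u⁷⟩| = 8.

Answer: 8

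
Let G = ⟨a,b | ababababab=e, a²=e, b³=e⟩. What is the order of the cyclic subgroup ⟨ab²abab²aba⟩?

|⟨ab²abab²aba⟩| equals the order of ab²abab²aba. Compute successive powers until reaching e:
  (ab²abab²aba)¹ = ab²abab²aba, (ab²abab²aba)² = e.
The smallest positive k with (ab²abab²aba)ᵏ = e is 2, so |⟨ab²abab²aba⟩| = 2.

Answer: 2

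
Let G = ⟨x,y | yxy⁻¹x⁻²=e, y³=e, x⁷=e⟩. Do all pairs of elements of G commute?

x·y = xy but y·x = x²y, so x·y ≠ y·x and G is not abelian.

Answer: No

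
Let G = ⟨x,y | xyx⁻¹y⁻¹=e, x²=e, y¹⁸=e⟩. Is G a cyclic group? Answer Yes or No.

|G| = 36, but the maximum element order in G is 18 < 36. No single element generates all of G, so G is not cyclic.

Answer: No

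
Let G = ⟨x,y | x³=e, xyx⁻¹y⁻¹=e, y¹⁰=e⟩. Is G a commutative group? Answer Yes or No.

Each pair of generators commutes: x·y = xy = y·x. Since the generators pairwise commute, every element of G commutes with every other, so G is abelian.

Answer: Yes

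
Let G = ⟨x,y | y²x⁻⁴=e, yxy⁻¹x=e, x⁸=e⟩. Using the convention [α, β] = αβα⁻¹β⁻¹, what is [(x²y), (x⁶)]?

[(x²y), (x⁶)] = (x²y)·(x⁶)·(x²y)⁻¹·(x⁶)⁻¹.
  (x²y) · (x⁶) = y⁻¹
  (y⁻¹) · (x²y⁻¹) = x²
  (x²) · (x²) = x⁴

Answer: x⁴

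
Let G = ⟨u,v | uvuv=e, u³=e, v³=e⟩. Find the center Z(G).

An element z ∈ Z(G) iff z commutes with every generator.
For example e is central: e·u = u = u·e; e·v = v = v·e.
Whereas u ∉ Z(G) since u·v = uv ≠ u²v² = v·u.
Checking each of the 12 elements this way gives Z(G) = {e}, of order 1.

Answer: {e}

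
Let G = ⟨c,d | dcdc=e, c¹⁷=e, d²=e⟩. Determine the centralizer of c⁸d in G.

⟨c⁸d⟩ ⊆ C_G(c⁸d) since powers of c⁸d commute with c⁸d; so |C_G(c⁸d)| ≥ |⟨c⁸d⟩| = 2.
By orbit–stabilizer, |C_G(c⁸d)| = |G| / |conj. class of c⁸d| = 34 / 17 = 2.
The 2 elements commuting with c⁸d are {e, c⁸d}.

Answer: {e, c⁸d}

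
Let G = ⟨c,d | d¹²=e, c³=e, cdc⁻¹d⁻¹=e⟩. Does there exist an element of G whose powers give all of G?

|G| = 36, but the maximum element order in G is 12 < 36. No single element generates all of G, so G is not cyclic.

Answer: No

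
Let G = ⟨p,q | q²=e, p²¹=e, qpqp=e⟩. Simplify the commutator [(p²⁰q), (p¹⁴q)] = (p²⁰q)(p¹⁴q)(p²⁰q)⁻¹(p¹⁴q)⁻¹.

[(p²⁰q), (p¹⁴q)] = (p²⁰q)·(p¹⁴q)·(p²⁰q)⁻¹·(p¹⁴q)⁻¹.
  (p²⁰q) · (p¹⁴q) = p⁶
  (p⁶) · (p²⁰q) = p⁵q
  (p⁵q) · (p¹⁴q) = p¹²

Answer: p¹²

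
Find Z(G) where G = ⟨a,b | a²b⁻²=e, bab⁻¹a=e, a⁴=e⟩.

An element z ∈ Z(G) iff z commutes with every generator.
For example a² is central: (a²)·a = a³ = a·(a²); (a²)·b = b⁻¹ = b·(a²).
Whereas a ∉ Z(G) since a·b = ab ≠ ab⁻¹ = b·a.
Checking each of the 8 elements this way gives Z(G) = {e, a²}, of order 2.

Answer: {e, a²}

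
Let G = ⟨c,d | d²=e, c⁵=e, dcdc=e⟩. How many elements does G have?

Enumerate words in the generators, reducing via the relations: the distinct elements are
  {c, d, e, cd, c², c³, c⁴, c²d, c³d, c⁴d}.
No further products give new elements, so |G| = 10.

Answer: 10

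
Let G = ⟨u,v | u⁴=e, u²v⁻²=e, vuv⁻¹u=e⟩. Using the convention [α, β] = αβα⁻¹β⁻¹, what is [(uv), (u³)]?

[(uv), (u³)] = (uv)·(u³)·(uv)⁻¹·(u³)⁻¹.
  (uv) · (u³) = v⁻¹
  (v⁻¹) · (uv⁻¹) = u
  u · u = u²

Answer: u²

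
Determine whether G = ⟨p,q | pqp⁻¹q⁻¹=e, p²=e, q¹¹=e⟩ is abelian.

Each pair of generators commutes: p·q = pq = q·p. Since the generators pairwise commute, every element of G commutes with every other, so G is abelian.

Answer: Yes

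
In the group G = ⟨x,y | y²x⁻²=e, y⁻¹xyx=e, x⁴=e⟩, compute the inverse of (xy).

The order of (xy) is 4 (smallest k with (xy)ᵏ = e), so (xy)⁻¹ = (xy)³ = xy⁻¹.
Check: (xy) · (xy⁻¹) → (xy) · x = y;   y · y⁻¹ = e, giving e as required.

Answer: xy⁻¹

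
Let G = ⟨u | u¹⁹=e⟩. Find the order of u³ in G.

Compute successive powers until reaching e:
  (u³)¹ = u³, (u³)² = u⁶, (u³)³ = u⁹, (u³)⁴ = u¹², (u³)⁵ = u¹⁵, (u³)⁶ = u¹⁸, (u³)⁷ = u², (u³)⁸ = u⁵, (u³)⁹ = u⁸, (u³)¹⁰ = u¹¹, (u³)¹¹ = u¹⁴, (u³)¹² = u¹⁷, (u³)¹³ = u, (u³)¹⁴ = u⁴, (u³)¹⁵ = u⁷, (u³)¹⁶ = u¹⁰, (u³)¹⁷ = u¹³, (u³)¹⁸ = u¹⁶, (u³)¹⁹ = e.
The smallest positive k with (u³)ᵏ = e is 19.

Answer: 19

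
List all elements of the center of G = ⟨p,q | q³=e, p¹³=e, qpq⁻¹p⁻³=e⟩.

An element z ∈ Z(G) iff z commutes with every generator.
For example e is central: e·p = p = p·e; e·q = q = q·e.
Whereas p ∉ Z(G) since p·q = pq ≠ p³q = q·p.
Checking each of the 39 elements this way gives Z(G) = {e}, of order 1.

Answer: {e}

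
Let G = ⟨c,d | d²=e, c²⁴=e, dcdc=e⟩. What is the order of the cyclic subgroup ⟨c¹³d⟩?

|⟨c¹³d⟩| equals the order of c¹³d. Compute successive powers until reaching e:
  (c¹³d)¹ = c¹³d, (c¹³d)² = e.
The smallest positive k with (c¹³d)ᵏ = e is 2, so |⟨c¹³d⟩| = 2.

Answer: 2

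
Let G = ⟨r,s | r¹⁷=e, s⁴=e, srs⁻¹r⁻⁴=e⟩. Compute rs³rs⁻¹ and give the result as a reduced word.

Multiply left to right, reducing at each step:
  r · s³ = rs³
  (rs³) · r = r¹⁴s³
  (r¹⁴s³) · s⁻¹ = r¹⁴s²

Answer: r¹⁴s²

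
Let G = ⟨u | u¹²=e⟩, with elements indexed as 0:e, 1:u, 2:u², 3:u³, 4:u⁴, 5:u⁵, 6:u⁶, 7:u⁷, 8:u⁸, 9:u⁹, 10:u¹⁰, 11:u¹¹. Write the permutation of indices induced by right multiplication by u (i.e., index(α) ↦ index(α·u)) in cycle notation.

(0 1 2 3 4 5 6 7 8 9 10 11)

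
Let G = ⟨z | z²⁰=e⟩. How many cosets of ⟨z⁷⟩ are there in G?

First find ord(z⁷) by computing successive powers:
  (z⁷)¹ = z⁷, (z⁷)² = z¹⁴, (z⁷)³ = z, (z⁷)⁴ = z⁸, (z⁷)⁵ = z¹⁵, (z⁷)⁶ = z², (z⁷)⁷ = z⁹, (z⁷)⁸ = z¹⁶, (z⁷)⁹ = z³, (z⁷)¹⁰ = z¹⁰, (z⁷)¹¹ = z¹⁷, (z⁷)¹² = z⁴, (z⁷)¹³ = z¹¹, (z⁷)¹⁴ = z¹⁸, (z⁷)¹⁵ = z⁵, (z⁷)¹⁶ = z¹², (z⁷)¹⁷ = z¹⁹, (z⁷)¹⁸ = z⁶, (z⁷)¹⁹ = z¹³, (z⁷)²⁰ = e.
So |⟨z⁷⟩| = ord(z⁷) = 20. With |G| = 20, by Lagrange [G : ⟨z⁷⟩] = 20/20 = 1.

Answer: 1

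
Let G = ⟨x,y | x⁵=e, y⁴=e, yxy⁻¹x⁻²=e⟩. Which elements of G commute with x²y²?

⟨x²y²⟩ ⊆ C_G(x²y²) since powers of x²y² commute with x²y²; so |C_G(x²y²)| ≥ |⟨x²y²⟩| = 2.
By orbit–stabilizer, |C_G(x²y²)| = |G| / |conj. class of x²y²| = 20 / 5 = 4.
The 4 elements commuting with x²y² are {e, x²y², x⁴y, x³y³}.

Answer: {e, x²y², x⁴y, x³y³}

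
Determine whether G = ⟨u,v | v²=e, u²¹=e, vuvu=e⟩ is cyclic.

Every cyclic group is abelian. But u·v = uv while v·u = u²⁰v, so u·v ≠ v·u and G is not abelian. Hence G is not cyclic.

Answer: No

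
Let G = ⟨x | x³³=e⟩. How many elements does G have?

G is generated by a single element, so G is cyclic. The relator gives x³³ = e and no smaller power is forced to be e, so the 33 powers {e, x, x², x³, x⁴, x⁵, x⁶, x⁷, x⁸, x⁹, x²², x²³, x²¹, x²⁰, x²⁴, x²⁵, x²⁶, x²⁷, x²⁸, x²⁹, x³², x³¹, x³⁰, x¹², x¹³, x¹¹, x¹⁰, x¹⁴, x¹⁵, x¹⁶, x¹⁷, x¹⁸, x¹⁹} are distinct. Hence |G| = 33.

Answer: 33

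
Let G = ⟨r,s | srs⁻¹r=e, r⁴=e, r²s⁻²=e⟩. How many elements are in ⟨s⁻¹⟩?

|⟨s⁻¹⟩| equals the order of s⁻¹. Compute successive powers until reaching e:
  (s⁻¹)¹ = s⁻¹, (s⁻¹)² = r², (s⁻¹)³ = s, (s⁻¹)⁴ = e.
The smallest positive k with (s⁻¹)ᵏ = e is 4, so |⟨s⁻¹⟩| = 4.

Answer: 4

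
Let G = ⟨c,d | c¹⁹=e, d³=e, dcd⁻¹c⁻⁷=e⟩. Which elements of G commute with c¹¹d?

⟨c¹¹d⟩ ⊆ C_G(c¹¹d) since powers of c¹¹d commute with c¹¹d; so |C_G(c¹¹d)| ≥ |⟨c¹¹d⟩| = 3.
By orbit–stabilizer, |C_G(c¹¹d)| = |G| / |conj. class of c¹¹d| = 57 / 19 = 3.
The 3 elements commuting with c¹¹d are {e, c¹¹d, c¹²d²}.

Answer: {e, c¹¹d, c¹²d²}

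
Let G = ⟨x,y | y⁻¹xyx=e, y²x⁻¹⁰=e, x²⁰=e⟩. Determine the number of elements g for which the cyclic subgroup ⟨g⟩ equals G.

⟨g⟩ = G would require ord(g) = |G| = 40, but the maximum element order in G is 20 < 40. So G is not cyclic and no single element generates it: the count is 0.

Answer: 0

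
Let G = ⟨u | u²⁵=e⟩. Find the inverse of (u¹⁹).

The order of (u¹⁹) is 25 (smallest k with (u¹⁹)ᵏ = e), so (u¹⁹)⁻¹ = (u¹⁹)²⁴ = u⁶.
Check: (u¹⁹) · (u⁶) → (u¹⁹) · u⁶ = e, giving e as required.

Answer: u⁶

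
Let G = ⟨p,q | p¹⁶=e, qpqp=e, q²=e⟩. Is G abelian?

p·q = pq but q·p = p¹⁵q, so p·q ≠ q·p and G is not abelian.

Answer: No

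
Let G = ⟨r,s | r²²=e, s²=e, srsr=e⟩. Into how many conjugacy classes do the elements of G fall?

The conjugacy classes (representative and size) are:
  [e] (size 1), [r] (size 2), [r²] (size 2), [r¹⁹] (size 2), [r⁴] (size 2), [r⁵] (size 2), [r⁶] (size 2), [r⁷] (size 2), [r⁸] (size 2), [r¹³] (size 2), [r¹⁰] (size 2), [r¹¹] (size 1), [r⁶s] (size 11), [rs] (size 11).
Class equation: 1 + 2 + 2 + 2 + 2 + 2 + 2 + 2 + 2 + 2 + 2 + 1 + 11 + 11 = 44 = |G|. So G has 14 conjugacy classes.

Answer: 14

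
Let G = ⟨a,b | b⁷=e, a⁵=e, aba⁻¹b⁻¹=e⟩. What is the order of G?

Enumerate words in the generators, reducing via the relations: the distinct elements are
  {a, b, e, ab, a², a³, a⁴, b², b³, b⁴, b⁵, b⁶, ab², ab³, ab⁴, ab⁵, ab⁶, a²b, a³b, a⁴b, a²b², a²b³, a²b⁴, a²b⁵, a²b⁶, a³b², a³b³, a³b⁴, a³b⁵, a³b⁶, a⁴b², a⁴b³, a⁴b⁴, a⁴b⁵, a⁴b⁶}.
No further products give new elements, so |G| = 35.

Answer: 35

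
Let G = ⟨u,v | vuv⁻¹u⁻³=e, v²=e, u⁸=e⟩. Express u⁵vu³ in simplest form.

Multiply left to right, reducing at each step:
  (u⁵) · v = u⁵v
  (u⁵v) · u³ = u⁶v

Answer: u⁶v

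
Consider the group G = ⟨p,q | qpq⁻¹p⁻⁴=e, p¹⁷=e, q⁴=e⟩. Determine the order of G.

Enumerate words in the generators, reducing via the relations: the distinct elements are
  {e, p, q, pq, p², p³, p⁴, p⁵, p⁶, p⁷, p⁸, p⁹, q², q³, pq², pq³, p²q, p³q, p¹², p¹³, p¹¹, p¹⁰, p¹⁴, p¹⁵, p¹⁶, p⁴q, p⁵q, p⁶q, p⁷q, p⁸q, p⁹q, p²q², p²q³, p³q², p³q³, p¹²q, p¹³q, p¹¹q, p¹⁰q, p¹⁴q, p¹⁵q, p¹⁶q, p⁴q², p⁴q³, p⁵q², p⁵q³, p⁶q², p⁶q³, p⁷q², p⁷q³, p⁸q², p⁸q³, p⁹q², p⁹q³, p¹²q², p¹²q³, p¹³q², p¹³q³, p¹¹q², p¹¹q³, p¹⁰q², p¹⁰q³, p¹⁴q², p¹⁴q³, p¹⁵q², p¹⁵q³, p¹⁶q², p¹⁶q³}.
No further products give new elements, so |G| = 68.

Answer: 68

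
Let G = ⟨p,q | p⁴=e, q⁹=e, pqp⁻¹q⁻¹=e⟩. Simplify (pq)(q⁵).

Compute (pq) · (q⁵) by multiplying left to right and reducing via the relations at each step:
  (pq) · q⁵ = pq⁶

Answer: pq⁶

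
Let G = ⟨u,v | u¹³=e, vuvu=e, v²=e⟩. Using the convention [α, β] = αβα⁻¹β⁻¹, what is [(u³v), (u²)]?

[(u³v), (u²)] = (u³v)·(u²)·(u³v)⁻¹·(u²)⁻¹.
  (u³v) · (u²) = uv
  (uv) · (u³v) = u¹¹
  (u¹¹) · (u¹¹) = u⁹

Answer: u⁹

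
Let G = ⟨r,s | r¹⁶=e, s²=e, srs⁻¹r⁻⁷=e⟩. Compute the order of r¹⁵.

Compute successive powers until reaching e:
  (r¹⁵)¹ = r¹⁵, (r¹⁵)² = r¹⁴, (r¹⁵)³ = r¹³, (r¹⁵)⁴ = r¹², (r¹⁵)⁵ = r¹¹, (r¹⁵)⁶ = r¹⁰, (r¹⁵)⁷ = r⁹, (r¹⁵)⁸ = r⁸, (r¹⁵)⁹ = r⁷, (r¹⁵)¹⁰ = r⁶, (r¹⁵)¹¹ = r⁵, (r¹⁵)¹² = r⁴, (r¹⁵)¹³ = r³, (r¹⁵)¹⁴ = r², (r¹⁵)¹⁵ = r, (r¹⁵)¹⁶ = e.
The smallest positive k with (r¹⁵)ᵏ = e is 16.

Answer: 16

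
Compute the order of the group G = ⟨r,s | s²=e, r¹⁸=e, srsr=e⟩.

Enumerate words in the generators, reducing via the relations: the distinct elements are
  {e, r, s, rs, r², r³, r⁴, r⁵, r⁶, r⁷, r⁸, r⁹, r²s, r³s, r¹², r¹³, r¹¹, r¹⁰, r¹⁴, r¹⁵, r¹⁶, r¹⁷, r⁴s, r⁵s, r⁶s, r⁷s, r⁸s, r⁹s, r¹²s, r¹³s, r¹¹s, r¹⁰s, r¹⁴s, r¹⁵s, r¹⁶s, r¹⁷s}.
No further products give new elements, so |G| = 36.

Answer: 36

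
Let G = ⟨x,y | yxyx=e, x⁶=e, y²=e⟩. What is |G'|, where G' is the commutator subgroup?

G' = [G, G] is generated by all commutators. The generator-pair commutators are: [x, y] = x².
The subgroup they normally generate is {e, x², x⁴}, of order 3.
Check: |G/G'| = 12/3 = 4 is the order of the abelianisation.

Answer: 3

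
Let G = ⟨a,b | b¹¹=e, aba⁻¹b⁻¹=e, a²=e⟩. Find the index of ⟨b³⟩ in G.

First find ord(b³) by computing successive powers:
  (b³)¹ = b³, (b³)² = b⁶, (b³)³ = b⁹, (b³)⁴ = b, (b³)⁵ = b⁴, (b³)⁶ = b⁷, (b³)⁷ = b¹⁰, (b³)⁸ = b², (b³)⁹ = b⁵, (b³)¹⁰ = b⁸, (b³)¹¹ = e.
So |⟨b³⟩| = ord(b³) = 11. With |G| = 22, by Lagrange [G : ⟨b³⟩] = 22/11 = 2.

Answer: 2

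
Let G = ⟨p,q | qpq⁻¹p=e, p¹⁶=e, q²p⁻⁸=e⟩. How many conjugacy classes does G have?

The conjugacy classes (representative and size) are:
  [e] (size 1), [p] (size 2), [p¹⁴] (size 2), [p¹³] (size 2), [p¹²] (size 2), [p⁵] (size 2), [p¹⁰] (size 2), [p⁷] (size 2), [p⁸] (size 1), [q⁻¹] (size 8), [p⁷q⁻¹] (size 8).
Class equation: 1 + 2 + 2 + 2 + 2 + 2 + 2 + 2 + 1 + 8 + 8 = 32 = |G|. So G has 11 conjugacy classes.

Answer: 11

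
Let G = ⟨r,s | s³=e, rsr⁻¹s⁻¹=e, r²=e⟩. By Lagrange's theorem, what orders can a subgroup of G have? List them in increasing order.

|G| = 6 = 2 · 3. By Lagrange's theorem the order of any subgroup divides 6; the divisors of 6 are 1, 2, 3, 6.

Answer: 1, 2, 3, 6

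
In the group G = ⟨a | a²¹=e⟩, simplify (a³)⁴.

Compute successive powers of (a³), reducing at each step:
  (a³)²: (a³) · a³ = a⁶
  (a³)³: (a⁶) · a³ = a⁹
  (a³)⁴: (a⁹) · a³ = a¹²

Answer: a¹²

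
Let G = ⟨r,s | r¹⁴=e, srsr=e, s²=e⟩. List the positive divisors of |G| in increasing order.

|G| = 28 = 2² · 7. By Lagrange's theorem the order of any subgroup divides 28; the divisors of 28 are 1, 2, 4, 7, 14, 28.

Answer: 1, 2, 4, 7, 14, 28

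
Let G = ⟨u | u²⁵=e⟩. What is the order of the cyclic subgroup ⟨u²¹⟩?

|⟨u²¹⟩| equals the order of u²¹. Compute successive powers until reaching e:
  (u²¹)¹ = u²¹, (u²¹)² = u¹⁷, (u²¹)³ = u¹³, (u²¹)⁴ = u⁹, (u²¹)⁵ = u⁵, (u²¹)⁶ = u, (u²¹)⁷ = u²², (u²¹)⁸ = u¹⁸, (u²¹)⁹ = u¹⁴, (u²¹)¹⁰ = u¹⁰, (u²¹)¹¹ = u⁶, (u²¹)¹² = u², (u²¹)¹³ = u²³, (u²¹)¹⁴ = u¹⁹, (u²¹)¹⁵ = u¹⁵, (u²¹)¹⁶ = u¹¹, (u²¹)¹⁷ = u⁷, (u²¹)¹⁸ = u³, (u²¹)¹⁹ = u²⁴, (u²¹)²⁰ = u²⁰, (u²¹)²¹ = u¹⁶, (u²¹)²² = u¹², (u²¹)²³ = u⁸, (u²¹)²⁴ = u⁴, (u²¹)²⁵ = e.
The smallest positive k with (u²¹)ᵏ = e is 25, so |⟨u²¹⟩| = 25.

Answer: 25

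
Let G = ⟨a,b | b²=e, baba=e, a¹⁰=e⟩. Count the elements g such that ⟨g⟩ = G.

⟨g⟩ = G would require ord(g) = |G| = 20, but the maximum element order in G is 10 < 20. So G is not cyclic and no single element generates it: the count is 0.

Answer: 0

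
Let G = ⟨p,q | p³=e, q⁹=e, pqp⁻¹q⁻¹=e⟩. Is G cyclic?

|G| = 27, but the maximum element order in G is 9 < 27. No single element generates all of G, so G is not cyclic.

Answer: No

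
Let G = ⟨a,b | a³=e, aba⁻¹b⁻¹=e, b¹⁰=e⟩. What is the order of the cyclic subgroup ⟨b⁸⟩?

|⟨b⁸⟩| equals the order of b⁸. Compute successive powers until reaching e:
  (b⁸)¹ = b⁸, (b⁸)² = b⁶, (b⁸)³ = b⁴, (b⁸)⁴ = b², (b⁸)⁵ = e.
The smallest positive k with (b⁸)ᵏ = e is 5, so |⟨b⁸⟩| = 5.

Answer: 5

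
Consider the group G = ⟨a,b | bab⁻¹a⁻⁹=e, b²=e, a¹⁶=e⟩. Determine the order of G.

Enumerate words in the generators, reducing via the relations: the distinct elements are
  {a, b, e, ab, a², a³, a⁴, a⁵, a⁶, a⁷, a⁸, a⁹, a²b, a³b, a¹², a¹³, a¹¹, a¹⁰, a¹⁴, a¹⁵, a⁴b, a⁵b, a⁶b, a⁷b, a⁸b, a⁹b, a¹²b, a¹³b, a¹¹b, a¹⁰b, a¹⁴b, a¹⁵b}.
No further products give new elements, so |G| = 32.

Answer: 32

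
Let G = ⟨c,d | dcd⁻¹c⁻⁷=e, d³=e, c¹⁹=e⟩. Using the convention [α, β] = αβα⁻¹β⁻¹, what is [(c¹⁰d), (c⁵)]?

[(c¹⁰d), (c⁵)] = (c¹⁰d)·(c⁵)·(c¹⁰d)⁻¹·(c⁵)⁻¹.
  (c¹⁰d) · (c⁵) = c⁷d
  (c⁷d) · (c⁴d²) = c¹⁶
  (c¹⁶) · (c¹⁴) = c¹¹

Answer: c¹¹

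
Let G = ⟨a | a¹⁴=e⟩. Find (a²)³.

Compute successive powers of (a²), reducing at each step:
  (a²)²: (a²) · a² = a⁴
  (a²)³: (a⁴) · a² = a⁶

Answer: a⁶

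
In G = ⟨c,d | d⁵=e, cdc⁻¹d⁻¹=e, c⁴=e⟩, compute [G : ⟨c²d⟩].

First find ord(c²d) by computing successive powers:
  (c²d)¹ = c²d, (c²d)² = d², (c²d)³ = c²d³, (c²d)⁴ = d⁴, (c²d)⁵ = c², (c²d)⁶ = d, (c²d)⁷ = c²d², (c²d)⁸ = d³, (c²d)⁹ = c²d⁴, (c²d)¹⁰ = e.
So |⟨c²d⟩| = ord(c²d) = 10. With |G| = 20, by Lagrange [G : ⟨c²d⟩] = 20/10 = 2.

Answer: 2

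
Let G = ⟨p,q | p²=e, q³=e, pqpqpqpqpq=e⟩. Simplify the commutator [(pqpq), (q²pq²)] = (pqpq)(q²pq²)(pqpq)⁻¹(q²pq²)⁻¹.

[(pqpq), (q²pq²)] = (pqpq)·(q²pq²)·(pqpq)⁻¹·(q²pq²)⁻¹.
  (pqpq) · (q²pq²) = p
  p · (q²pq²p) = pq²pq²p
  (pq²pq²p) · (qpq) = qpqpq²pq

Answer: qpqpq²pq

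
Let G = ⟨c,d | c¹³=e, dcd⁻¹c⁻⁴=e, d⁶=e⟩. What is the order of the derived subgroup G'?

G' = [G, G] is generated by all commutators. The generator-pair commutators are: [c, d] = c¹⁰.
The subgroup they normally generate is {e, c, c², c³, c⁴, c⁵, c⁶, c⁷, c⁸, c⁹, c¹⁰, c¹¹, c¹²}, of order 13.
Check: |G/G'| = 78/13 = 6 is the order of the abelianisation.

Answer: 13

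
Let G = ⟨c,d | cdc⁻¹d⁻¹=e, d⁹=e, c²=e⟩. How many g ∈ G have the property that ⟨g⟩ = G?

G is cyclic of order 18. An element generates G iff its order is 18, and a cyclic group of order 18 has exactly φ(18) = 6 such elements.

Answer: 6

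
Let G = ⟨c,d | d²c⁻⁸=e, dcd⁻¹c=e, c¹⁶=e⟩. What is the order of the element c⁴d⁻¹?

Compute successive powers until reaching e:
  (c⁴d⁻¹)¹ = c⁴d⁻¹, (c⁴d⁻¹)² = c⁸, (c⁴d⁻¹)³ = c⁴d, (c⁴d⁻¹)⁴ = e.
The smallest positive k with (c⁴d⁻¹)ᵏ = e is 4.

Answer: 4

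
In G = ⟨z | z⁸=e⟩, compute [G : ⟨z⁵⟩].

First find ord(z⁵) by computing successive powers:
  (z⁵)¹ = z⁵, (z⁵)² = z², (z⁵)³ = z⁷, (z⁵)⁴ = z⁴, (z⁵)⁵ = z, (z⁵)⁶ = z⁶, (z⁵)⁷ = z³, (z⁵)⁸ = e.
So |⟨z⁵⟩| = ord(z⁵) = 8. With |G| = 8, by Lagrange [G : ⟨z⁵⟩] = 8/8 = 1.

Answer: 1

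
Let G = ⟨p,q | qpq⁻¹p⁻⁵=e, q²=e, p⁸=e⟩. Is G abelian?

p·q = pq but q·p = p⁵q, so p·q ≠ q·p and G is not abelian.

Answer: No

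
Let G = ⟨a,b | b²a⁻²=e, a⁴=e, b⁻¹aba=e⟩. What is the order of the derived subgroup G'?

G' = [G, G] is generated by all commutators. The generator-pair commutators are: [a, b] = a².
The subgroup they normally generate is {e, a²}, of order 2.
Check: |G/G'| = 8/2 = 4 is the order of the abelianisation.

Answer: 2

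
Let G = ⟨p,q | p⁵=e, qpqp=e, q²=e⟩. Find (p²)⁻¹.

The order of (p²) is 5 (smallest k with (p²)ᵏ = e), so (p²)⁻¹ = (p²)⁴ = p³.
Check: (p²) · (p³) → (p²) · p³ = e, giving e as required.

Answer: p³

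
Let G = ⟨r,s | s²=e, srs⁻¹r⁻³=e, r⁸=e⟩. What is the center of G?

An element z ∈ Z(G) iff z commutes with every generator.
For example r⁴ is central: (r⁴)·r = r⁵ = r·(r⁴); (r⁴)·s = r⁴s = s·(r⁴).
Whereas r ∉ Z(G) since r·s = rs ≠ r³s = s·r.
Checking each of the 16 elements this way gives Z(G) = {e, r⁴}, of order 2.

Answer: {e, r⁴}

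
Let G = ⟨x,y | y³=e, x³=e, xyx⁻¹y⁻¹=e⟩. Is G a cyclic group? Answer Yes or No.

|G| = 9, but the maximum element order in G is 3 < 9. No single element generates all of G, so G is not cyclic.

Answer: No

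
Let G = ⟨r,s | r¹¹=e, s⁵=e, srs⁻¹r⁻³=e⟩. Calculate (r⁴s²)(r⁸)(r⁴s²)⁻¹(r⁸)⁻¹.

[(r⁴s²), (r⁸)] = (r⁴s²)·(r⁸)·(r⁴s²)⁻¹·(r⁸)⁻¹.
  (r⁴s²) · (r⁸) = r¹⁰s²
  (r¹⁰s²) · (r²s³) = r⁶
  (r⁶) · (r³) = r⁹

Answer: r⁹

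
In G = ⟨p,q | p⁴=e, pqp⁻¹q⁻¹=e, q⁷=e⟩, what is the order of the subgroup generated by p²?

|⟨p²⟩| equals the order of p². Compute successive powers until reaching e:
  (p²)¹ = p², (p²)² = e.
The smallest positive k with (p²)ᵏ = e is 2, so |⟨p²⟩| = 2.

Answer: 2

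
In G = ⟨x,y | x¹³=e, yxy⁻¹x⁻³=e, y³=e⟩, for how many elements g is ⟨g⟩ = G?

⟨g⟩ = G would require ord(g) = |G| = 39, but the maximum element order in G is 13 < 39. So G is not cyclic and no single element generates it: the count is 0.

Answer: 0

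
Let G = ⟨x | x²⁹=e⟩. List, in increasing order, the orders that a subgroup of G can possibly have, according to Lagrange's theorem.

|G| = 29 = 29. By Lagrange's theorem the order of any subgroup divides 29; the divisors of 29 are 1, 29.

Answer: 1, 29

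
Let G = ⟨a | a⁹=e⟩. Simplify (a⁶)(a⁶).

Compute (a⁶) · (a⁶) by multiplying left to right and reducing via the relations at each step:
  (a⁶) · a⁶ = a³

Answer: a³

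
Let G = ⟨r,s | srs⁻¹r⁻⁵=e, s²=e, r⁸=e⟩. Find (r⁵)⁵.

Compute successive powers of (r⁵), reducing at each step:
  (r⁵)²: (r⁵) · r⁵ = r²
  (r⁵)³: (r²) · r⁵ = r⁷
  (r⁵)⁴: (r⁷) · r⁵ = r⁴
  (r⁵)⁵: (r⁴) · r⁵ = r

Answer: r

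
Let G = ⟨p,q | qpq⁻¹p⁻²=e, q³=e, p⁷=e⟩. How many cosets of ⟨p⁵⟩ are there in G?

First find ord(p⁵) by computing successive powers:
  (p⁵)¹ = p⁵, (p⁵)² = p³, (p⁵)³ = p, (p⁵)⁴ = p⁶, (p⁵)⁵ = p⁴, (p⁵)⁶ = p², (p⁵)⁷ = e.
So |⟨p⁵⟩| = ord(p⁵) = 7. With |G| = 21, by Lagrange [G : ⟨p⁵⟩] = 21/7 = 3.

Answer: 3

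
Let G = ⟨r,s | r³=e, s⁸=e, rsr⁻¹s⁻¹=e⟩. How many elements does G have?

Enumerate words in the generators, reducing via the relations: the distinct elements are
  {e, r, s, rs, r², s², s³, s⁴, s⁵, s⁶, s⁷, rs², rs³, rs⁴, rs⁵, rs⁶, rs⁷, r²s, r²s², r²s³, r²s⁴, r²s⁵, r²s⁶, r²s⁷}.
No further products give new elements, so |G| = 24.

Answer: 24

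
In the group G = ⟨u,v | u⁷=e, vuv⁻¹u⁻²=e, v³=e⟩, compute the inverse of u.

The order of u is 7 (smallest k with uᵏ = e), so u⁻¹ = u⁶ = u⁶.
Check: u · (u⁶) → u · u⁶ = e, giving e as required.

Answer: u⁶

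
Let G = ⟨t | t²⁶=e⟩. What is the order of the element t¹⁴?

Compute successive powers until reaching e:
  (t¹⁴)¹ = t¹⁴, (t¹⁴)² = t², (t¹⁴)³ = t¹⁶, (t¹⁴)⁴ = t⁴, (t¹⁴)⁵ = t¹⁸, (t¹⁴)⁶ = t⁶, (t¹⁴)⁷ = t²⁰, (t¹⁴)⁸ = t⁸, (t¹⁴)⁹ = t²², (t¹⁴)¹⁰ = t¹⁰, (t¹⁴)¹¹ = t²⁴, (t¹⁴)¹² = t¹², (t¹⁴)¹³ = e.
The smallest positive k with (t¹⁴)ᵏ = e is 13.

Answer: 13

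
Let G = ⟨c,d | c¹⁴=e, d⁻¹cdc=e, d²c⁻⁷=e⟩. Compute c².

Compute successive powers of c, reducing at each step:
  c²: c · c = c²

Answer: c²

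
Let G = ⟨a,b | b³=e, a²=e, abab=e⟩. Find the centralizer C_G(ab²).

⟨ab²⟩ ⊆ C_G(ab²) since powers of ab² commute with ab²; so |C_G(ab²)| ≥ |⟨ab²⟩| = 2.
By orbit–stabilizer, |C_G(ab²)| = |G| / |conj. class of ab²| = 6 / 3 = 2.
The 2 elements commuting with ab² are {e, ab²}.

Answer: {e, ab²}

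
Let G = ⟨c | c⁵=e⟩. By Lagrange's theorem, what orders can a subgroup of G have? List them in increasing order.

|G| = 5 = 5. By Lagrange's theorem the order of any subgroup divides 5; the divisors of 5 are 1, 5.

Answer: 1, 5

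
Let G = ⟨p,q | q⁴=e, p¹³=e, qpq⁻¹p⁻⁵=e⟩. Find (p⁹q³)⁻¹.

The order of (p⁹q³) is 4 (smallest k with (p⁹q³)ᵏ = e), so (p⁹q³)⁻¹ = (p⁹q³)³ = p⁷q.
Check: (p⁹q³) · (p⁷q) → (p⁹q³) · p⁷ = q³;   (q³) · q = e, giving e as required.

Answer: p⁷q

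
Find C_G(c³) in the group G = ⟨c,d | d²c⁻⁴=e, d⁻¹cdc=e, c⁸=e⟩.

⟨c³⟩ ⊆ C_G(c³) since powers of c³ commute with c³; so |C_G(c³)| ≥ |⟨c³⟩| = 8.
By orbit–stabilizer, |C_G(c³)| = |G| / |conj. class of c³| = 16 / 2 = 8.
The 8 elements commuting with c³ are {e, c, c², c³, c⁴, c⁵, c⁶, c⁷}.

Answer: {e, c, c², c³, c⁴, c⁵, c⁶, c⁷}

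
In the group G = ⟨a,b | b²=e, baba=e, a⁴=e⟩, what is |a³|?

Compute successive powers until reaching e:
  (a³)¹ = a³, (a³)² = a², (a³)³ = a, (a³)⁴ = e.
The smallest positive k with (a³)ᵏ = e is 4.

Answer: 4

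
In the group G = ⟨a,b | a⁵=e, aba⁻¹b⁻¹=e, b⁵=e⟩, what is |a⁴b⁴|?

Compute successive powers until reaching e:
  (a⁴b⁴)¹ = a⁴b⁴, (a⁴b⁴)² = a³b³, (a⁴b⁴)³ = a²b², (a⁴b⁴)⁴ = ab, (a⁴b⁴)⁵ = e.
The smallest positive k with (a⁴b⁴)ᵏ = e is 5.

Answer: 5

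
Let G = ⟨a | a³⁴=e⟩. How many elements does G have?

G is generated by a single element, so G is cyclic. The relator gives a³⁴ = e and no smaller power is forced to be e, so the 34 powers {a, e, a², a³, a⁴, a⁵, a⁶, a⁷, a⁸, a⁹, a²², a²³, a²¹, a²⁰, a²⁴, a²⁵, a²⁶, a²⁷, a²⁸, a²⁹, a³², a³³, a³¹, a³⁰, a¹², a¹³, a¹¹, a¹⁰, a¹⁴, a¹⁵, a¹⁶, a¹⁷, a¹⁸, a¹⁹} are distinct. Hence |G| = 34.

Answer: 34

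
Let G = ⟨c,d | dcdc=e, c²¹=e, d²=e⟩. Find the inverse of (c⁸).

The order of (c⁸) is 21 (smallest k with (c⁸)ᵏ = e), so (c⁸)⁻¹ = (c⁸)²⁰ = c¹³.
Check: (c⁸) · (c¹³) → (c⁸) · c¹³ = e, giving e as required.

Answer: c¹³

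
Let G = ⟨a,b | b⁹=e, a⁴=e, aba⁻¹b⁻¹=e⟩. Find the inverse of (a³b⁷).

The order of (a³b⁷) is 36 (smallest k with (a³b⁷)ᵏ = e), so (a³b⁷)⁻¹ = (a³b⁷)³⁵ = ab².
Check: (a³b⁷) · (ab²) → (a³b⁷) · a = b⁷;   (b⁷) · b² = e, giving e as required.

Answer: ab²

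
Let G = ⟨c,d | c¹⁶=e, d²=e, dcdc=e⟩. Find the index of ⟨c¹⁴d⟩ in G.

First find ord(c¹⁴d) by computing successive powers:
  (c¹⁴d)¹ = c¹⁴d, (c¹⁴d)² = e.
So |⟨c¹⁴d⟩| = ord(c¹⁴d) = 2. With |G| = 32, by Lagrange [G : ⟨c¹⁴d⟩] = 32/2 = 16.

Answer: 16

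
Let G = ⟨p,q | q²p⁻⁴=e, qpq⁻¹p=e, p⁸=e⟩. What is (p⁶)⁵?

Compute successive powers of (p⁶), reducing at each step:
  (p⁶)²: (p⁶) · p⁶ = p⁴
  (p⁶)³: (p⁴) · p⁶ = p²
  (p⁶)⁴: (p²) · p⁶ = e
  (p⁶)⁵: e · p⁶ = p⁶

Answer: p⁶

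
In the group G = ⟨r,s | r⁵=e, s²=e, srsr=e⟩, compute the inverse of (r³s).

The order of (r³s) is 2 (smallest k with (r³s)ᵏ = e), so (r³s)⁻¹ = (r³s)¹ = r³s.
Check: (r³s) · (r³s) → (r³s) · r³ = s;   s · s = e, giving e as required.

Answer: r³s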